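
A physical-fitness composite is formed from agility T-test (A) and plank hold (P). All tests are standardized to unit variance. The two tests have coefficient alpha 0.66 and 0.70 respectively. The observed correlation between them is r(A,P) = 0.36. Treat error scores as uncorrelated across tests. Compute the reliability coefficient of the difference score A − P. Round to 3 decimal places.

Var(A−P) = 1 + 1 − 2·0.36 = 2 − 0.72 = 1.28.
Under uncorrelated errors the observed covariances equal the true-score covariances, so only the own-variance terms attenuate.
True-score variance = [0.66 + 0.70] − 0.72 = 1.36 − 0.72 = 0.64.
Reliability = 0.64 / 1.28 = 0.500.

0.500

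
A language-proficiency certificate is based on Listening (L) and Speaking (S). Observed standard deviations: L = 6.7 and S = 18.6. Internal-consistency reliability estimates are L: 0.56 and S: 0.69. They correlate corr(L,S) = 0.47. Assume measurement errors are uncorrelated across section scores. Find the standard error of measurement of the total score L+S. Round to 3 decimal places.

11.269

Var(total) = 390.85 + 117.143 = 507.993.
True-score variance = 263.851 + 117.143 = 380.994, so reliability = 0.7500.
Error variance = 507.993 − 380.994 = 126.999; SEM = √126.999 = 11.269.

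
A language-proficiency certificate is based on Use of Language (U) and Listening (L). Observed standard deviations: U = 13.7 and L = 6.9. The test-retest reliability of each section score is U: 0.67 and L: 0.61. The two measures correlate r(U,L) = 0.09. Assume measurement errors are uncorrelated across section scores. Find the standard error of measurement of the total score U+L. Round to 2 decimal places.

8.97

Var(total) = 235.3 + 17.0154 = 252.315.
True-score variance = 154.794 + 17.0154 = 171.81, so reliability = 0.6809.
Error variance = 252.315 − 171.81 = 80.5056; SEM = √80.5056 = 8.97.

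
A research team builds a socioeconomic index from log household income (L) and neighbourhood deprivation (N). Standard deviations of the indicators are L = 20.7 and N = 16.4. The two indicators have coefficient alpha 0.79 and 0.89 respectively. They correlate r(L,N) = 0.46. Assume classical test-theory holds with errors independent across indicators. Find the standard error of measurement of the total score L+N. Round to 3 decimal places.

10.935

Var(total) = 697.45 + 312.322 = 1009.77.
True-score variance = 577.881 + 312.322 = 890.203, so reliability = 0.8816.
Error variance = 1009.77 − 890.203 = 119.568; SEM = √119.568 = 10.935.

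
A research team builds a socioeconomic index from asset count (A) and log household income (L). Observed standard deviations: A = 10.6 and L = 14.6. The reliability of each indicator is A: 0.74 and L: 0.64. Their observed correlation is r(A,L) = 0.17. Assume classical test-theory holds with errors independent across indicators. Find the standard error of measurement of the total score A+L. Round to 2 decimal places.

10.29

Var(total) = 325.52 + 52.6184 = 378.138.
True-score variance = 219.569 + 52.6184 = 272.187, so reliability = 0.7198.
Error variance = 378.138 − 272.187 = 105.951; SEM = √105.951 = 10.29.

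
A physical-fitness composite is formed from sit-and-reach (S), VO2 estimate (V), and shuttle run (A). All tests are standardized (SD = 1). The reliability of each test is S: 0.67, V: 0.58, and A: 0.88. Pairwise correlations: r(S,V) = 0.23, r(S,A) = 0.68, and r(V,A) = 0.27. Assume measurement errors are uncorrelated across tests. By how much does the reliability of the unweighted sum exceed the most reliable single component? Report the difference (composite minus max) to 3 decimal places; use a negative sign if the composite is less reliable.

-0.042

Var(sum) = 3 + 2.36 = 5.36; true-score variance = 2.13 + 2.36 = 4.49; composite reliability = 0.8377.
Max component reliability = 0.8800.
Difference = 0.8377 − 0.8800 = -0.042.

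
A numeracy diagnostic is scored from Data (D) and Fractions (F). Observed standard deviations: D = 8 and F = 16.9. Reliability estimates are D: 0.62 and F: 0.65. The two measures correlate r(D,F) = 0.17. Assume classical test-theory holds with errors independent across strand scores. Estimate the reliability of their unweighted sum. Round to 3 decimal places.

0.686

Var(D+F) = 8² + 16.9² + 2·[8·16.9·0.17] = 349.61 + 45.968 = 395.578.
With uncorrelated errors the cross-covariances are all true-score covariance, so they carry over unchanged; only the diagonal terms shrink to ρᵢσᵢ².
True-score variance = [8²·0.62 + 16.9²·0.65] + 45.968 = 225.326 + 45.968 = 271.294.
Reliability = 271.294 / 395.578 = 0.686.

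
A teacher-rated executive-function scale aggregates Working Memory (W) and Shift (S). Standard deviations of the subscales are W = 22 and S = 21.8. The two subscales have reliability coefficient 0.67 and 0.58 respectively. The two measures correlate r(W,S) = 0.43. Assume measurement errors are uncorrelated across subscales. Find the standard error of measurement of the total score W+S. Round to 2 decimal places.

Var(total) = 959.24 + 412.456 = 1371.7.
True-score variance = 599.919 + 412.456 = 1012.38, so reliability = 0.7380.
Error variance = 1371.7 − 1012.38 = 359.321; SEM = √359.321 = 18.96.

18.96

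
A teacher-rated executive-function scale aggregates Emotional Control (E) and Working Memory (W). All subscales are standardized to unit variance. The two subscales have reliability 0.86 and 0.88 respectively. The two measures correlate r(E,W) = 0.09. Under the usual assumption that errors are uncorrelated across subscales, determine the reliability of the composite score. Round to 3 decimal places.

Var(E+W) = 2 + 2·[0.09] = 2 + 0.18 = 2.18.
Under uncorrelated errors the observed covariances equal the true-score covariances, so only the own-variance terms attenuate.
True-score variance = [0.86 + 0.88] + 0.18 = 1.74 + 0.18 = 1.92.
Reliability = 1.92 / 2.18 = 0.881.

0.881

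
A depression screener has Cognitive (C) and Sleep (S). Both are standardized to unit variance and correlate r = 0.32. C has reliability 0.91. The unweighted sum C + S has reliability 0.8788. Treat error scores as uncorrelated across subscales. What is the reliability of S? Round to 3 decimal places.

Var(C+S) = 2 + 2·0.32 = 2.640.
True-score variance = ρ_C + ρ_S + 2·0.32, so 0.8788 = (0.91 + ρ_S + 0.64) / 2.640.
ρ_S = 0.8788·2.640 − 0.91 − 0.64 = 0.770.

0.770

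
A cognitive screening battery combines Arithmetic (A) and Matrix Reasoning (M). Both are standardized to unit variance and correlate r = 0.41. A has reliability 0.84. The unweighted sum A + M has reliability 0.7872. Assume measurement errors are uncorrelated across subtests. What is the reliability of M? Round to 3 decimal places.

Var(A+M) = 2 + 2·0.41 = 2.820.
True-score variance = ρ_A + ρ_M + 2·0.41, so 0.7872 = (0.84 + ρ_M + 0.82) / 2.820.
ρ_M = 0.7872·2.820 − 0.84 − 0.82 = 0.560.

0.560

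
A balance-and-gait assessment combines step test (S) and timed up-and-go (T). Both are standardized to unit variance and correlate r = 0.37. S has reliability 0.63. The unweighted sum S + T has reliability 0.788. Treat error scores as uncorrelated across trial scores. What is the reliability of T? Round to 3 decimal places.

Var(S+T) = 2 + 2·0.37 = 2.740.
True-score variance = ρ_S + ρ_T + 2·0.37, so 0.788 = (0.63 + ρ_T + 0.74) / 2.740.
ρ_T = 0.788·2.740 − 0.63 − 0.74 = 0.789.

0.789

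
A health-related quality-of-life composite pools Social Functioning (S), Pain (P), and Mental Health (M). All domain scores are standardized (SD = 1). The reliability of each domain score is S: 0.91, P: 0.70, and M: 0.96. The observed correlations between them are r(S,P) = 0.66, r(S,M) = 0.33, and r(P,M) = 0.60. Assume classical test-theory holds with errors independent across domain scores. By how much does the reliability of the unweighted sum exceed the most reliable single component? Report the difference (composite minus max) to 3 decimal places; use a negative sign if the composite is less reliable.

-0.030

Var(sum) = 3 + 3.18 = 6.18; true-score variance = 2.57 + 3.18 = 5.75; composite reliability = 0.9304.
Max component reliability = 0.9600.
Difference = 0.9304 − 0.9600 = -0.030.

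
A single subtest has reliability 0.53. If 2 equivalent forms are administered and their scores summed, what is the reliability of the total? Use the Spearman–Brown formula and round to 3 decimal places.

ρ_k = kρ / (1 + (k−1)ρ) = 2·0.53 / (1 + 1·0.53) = 1.060 / 1.530 = 0.693.

0.693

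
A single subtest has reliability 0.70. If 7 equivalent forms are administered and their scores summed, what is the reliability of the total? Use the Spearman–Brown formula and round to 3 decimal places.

0.942

ρ_k = kρ / (1 + (k−1)ρ) = 7·0.70 / (1 + 6·0.70) = 4.900 / 5.200 = 0.942.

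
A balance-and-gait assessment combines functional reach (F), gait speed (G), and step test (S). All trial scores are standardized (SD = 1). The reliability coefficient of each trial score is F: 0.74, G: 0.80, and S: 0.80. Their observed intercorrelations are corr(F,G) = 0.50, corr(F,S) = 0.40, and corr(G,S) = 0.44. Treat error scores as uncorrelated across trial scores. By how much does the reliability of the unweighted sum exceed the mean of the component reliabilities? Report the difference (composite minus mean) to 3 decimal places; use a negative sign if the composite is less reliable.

0.104

Var(sum) = 3 + 2.68 = 5.68; true-score variance = 2.34 + 2.68 = 5.02; composite reliability = 0.8838.
Mean component reliability = 0.7800.
Difference = 0.8838 − 0.7800 = 0.104.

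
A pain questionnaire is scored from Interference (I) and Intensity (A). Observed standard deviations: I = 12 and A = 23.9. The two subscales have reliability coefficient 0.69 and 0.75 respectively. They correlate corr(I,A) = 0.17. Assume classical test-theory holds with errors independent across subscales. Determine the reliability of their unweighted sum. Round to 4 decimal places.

Var(I+A) = 12² + 23.9² + 2·[12·23.9·0.17] = 715.21 + 97.512 = 812.722.
Because errors are independent across components, Cov(Tᵢ,Tⱼ) = Cov(Xᵢ,Xⱼ); the off-diagonal part of the true-score variance is the same as above.
True-score variance = [12²·0.69 + 23.9²·0.75] + 97.512 = 527.767 + 97.512 = 625.279.
Reliability = 625.279 / 812.722 = 0.7694.

0.7694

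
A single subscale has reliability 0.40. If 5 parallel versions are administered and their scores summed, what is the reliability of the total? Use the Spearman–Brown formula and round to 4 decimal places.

0.7692

ρ_k = kρ / (1 + (k−1)ρ) = 5·0.40 / (1 + 4·0.40) = 2.000 / 2.600 = 0.7692.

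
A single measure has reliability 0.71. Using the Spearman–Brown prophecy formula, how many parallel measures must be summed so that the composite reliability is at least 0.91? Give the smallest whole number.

5

k ≥ ρ*(1−ρ₁)/(ρ₁(1−ρ*)) = 0.91·0.29 / (0.71·0.09) = 4.130.
Smallest integer k = 5.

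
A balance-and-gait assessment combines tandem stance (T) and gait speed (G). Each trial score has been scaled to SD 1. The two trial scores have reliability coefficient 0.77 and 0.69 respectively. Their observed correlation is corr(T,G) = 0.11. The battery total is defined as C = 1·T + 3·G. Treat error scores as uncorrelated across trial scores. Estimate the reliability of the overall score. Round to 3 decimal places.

Var(C) = 1 + 3² + 2·[3·0.11] = 10 + 0.66 = 10.66.
Under uncorrelated errors the observed covariances equal the true-score covariances, so only the own-variance terms attenuate.
True-score variance = [0.77 + 3²·0.69] + 0.66 = 6.98 + 0.66 = 7.64.
Reliability = 7.64 / 10.66 = 0.717.

0.717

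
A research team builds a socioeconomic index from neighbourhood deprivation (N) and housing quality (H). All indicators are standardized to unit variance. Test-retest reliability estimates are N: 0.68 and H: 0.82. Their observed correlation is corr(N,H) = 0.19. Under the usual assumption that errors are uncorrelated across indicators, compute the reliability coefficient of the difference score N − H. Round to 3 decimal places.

Var(N−H) = 1 + 1 − 2·0.19 = 2 − 0.38 = 1.62.
Because errors are independent across components, Cov(Tᵢ,Tⱼ) = Cov(Xᵢ,Xⱼ); the off-diagonal part of the true-score variance is the same as above.
True-score variance = [0.68 + 0.82] − 0.38 = 1.5 − 0.38 = 1.12.
Reliability = 1.12 / 1.62 = 0.691.

0.691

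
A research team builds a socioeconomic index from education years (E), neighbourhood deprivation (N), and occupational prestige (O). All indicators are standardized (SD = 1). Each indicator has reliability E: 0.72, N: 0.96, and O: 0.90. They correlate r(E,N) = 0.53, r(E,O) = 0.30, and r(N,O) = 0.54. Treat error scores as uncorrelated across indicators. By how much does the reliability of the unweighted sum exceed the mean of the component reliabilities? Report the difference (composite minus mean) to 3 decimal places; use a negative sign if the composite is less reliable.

0.067

Var(sum) = 3 + 2.74 = 5.74; true-score variance = 2.58 + 2.74 = 5.32; composite reliability = 0.9268.
Mean component reliability = 0.8600.
Difference = 0.9268 − 0.8600 = 0.067.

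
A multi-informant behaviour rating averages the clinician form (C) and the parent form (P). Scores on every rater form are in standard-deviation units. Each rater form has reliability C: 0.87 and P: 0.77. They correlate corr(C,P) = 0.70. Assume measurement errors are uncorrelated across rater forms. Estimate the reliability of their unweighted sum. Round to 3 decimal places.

Var(C+P) = 2 + 2·[0.70] = 2 + 1.4 = 3.4.
Under uncorrelated errors the observed covariances equal the true-score covariances, so only the own-variance terms attenuate.
True-score variance = [0.87 + 0.77] + 1.4 = 1.64 + 1.4 = 3.04.
Reliability = 3.04 / 3.4 = 0.894.

0.894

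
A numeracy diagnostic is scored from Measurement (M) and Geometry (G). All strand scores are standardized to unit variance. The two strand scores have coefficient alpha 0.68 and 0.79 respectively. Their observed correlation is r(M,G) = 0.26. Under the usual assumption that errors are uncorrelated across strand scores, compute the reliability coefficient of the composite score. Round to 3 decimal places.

0.790

Var(M+G) = 2 + 2·[0.26] = 2 + 0.52 = 2.52.
Under uncorrelated errors the observed covariances equal the true-score covariances, so only the own-variance terms attenuate.
True-score variance = [0.68 + 0.79] + 0.52 = 1.47 + 0.52 = 1.99.
Reliability = 1.99 / 2.52 = 0.790.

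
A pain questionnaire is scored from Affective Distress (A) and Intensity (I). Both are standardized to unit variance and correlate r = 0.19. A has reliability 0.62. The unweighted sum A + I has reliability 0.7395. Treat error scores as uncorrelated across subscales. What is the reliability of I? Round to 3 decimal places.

0.760

Var(A+I) = 2 + 2·0.19 = 2.380.
True-score variance = ρ_A + ρ_I + 2·0.19, so 0.7395 = (0.62 + ρ_I + 0.38) / 2.380.
ρ_I = 0.7395·2.380 − 0.62 − 0.38 = 0.760.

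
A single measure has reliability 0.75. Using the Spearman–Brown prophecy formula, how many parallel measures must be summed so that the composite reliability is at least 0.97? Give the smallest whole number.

11

k ≥ ρ*(1−ρ₁)/(ρ₁(1−ρ*)) = 0.97·0.25 / (0.75·0.03) = 10.778.
Smallest integer k = 11.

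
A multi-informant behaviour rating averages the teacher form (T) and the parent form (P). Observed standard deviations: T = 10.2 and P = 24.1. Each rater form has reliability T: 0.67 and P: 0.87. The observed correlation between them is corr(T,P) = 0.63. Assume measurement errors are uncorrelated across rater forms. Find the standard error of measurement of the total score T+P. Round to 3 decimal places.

10.480

Var(total) = 684.85 + 309.733 = 994.583.
True-score variance = 575.012 + 309.733 = 884.745, so reliability = 0.8896.
Error variance = 994.583 − 884.745 = 109.838; SEM = √109.838 = 10.480.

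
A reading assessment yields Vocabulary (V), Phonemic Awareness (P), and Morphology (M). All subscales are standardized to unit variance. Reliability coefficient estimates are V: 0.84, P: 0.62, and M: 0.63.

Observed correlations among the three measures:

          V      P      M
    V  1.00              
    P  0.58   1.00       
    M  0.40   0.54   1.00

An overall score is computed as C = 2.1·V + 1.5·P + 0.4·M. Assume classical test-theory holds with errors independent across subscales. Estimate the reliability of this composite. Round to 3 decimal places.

0.863

Var(C) = 2.1² + 1.5² + 0.4² + 2·[3.15·0.58 + 0.84·0.40 + 0.6·0.54] = 6.82 + 4.974 = 11.794.
Because errors are independent across components, Cov(Tᵢ,Tⱼ) = Cov(Xᵢ,Xⱼ); the off-diagonal part of the true-score variance is the same as above.
True-score variance = [2.1²·0.84 + 1.5²·0.62 + 0.4²·0.63] + 4.974 = 5.2002 + 4.974 = 10.1742.
Reliability = 10.1742 / 11.794 = 0.863.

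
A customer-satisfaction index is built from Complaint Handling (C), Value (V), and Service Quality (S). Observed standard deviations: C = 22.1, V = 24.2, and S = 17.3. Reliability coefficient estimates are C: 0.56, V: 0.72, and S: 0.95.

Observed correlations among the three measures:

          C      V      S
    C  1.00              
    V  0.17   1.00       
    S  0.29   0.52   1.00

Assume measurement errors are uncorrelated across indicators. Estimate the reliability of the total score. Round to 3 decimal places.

Var(C+V+S) = 22.1² + 24.2² + 17.3² + 2·[22.1·24.2·0.17 + 22.1·17.3·0.29 + 24.2·17.3·0.52] = 1373.34 + 838.997 = 2212.34.
Because errors are independent across components, Cov(Tᵢ,Tⱼ) = Cov(Xᵢ,Xⱼ); the off-diagonal part of the true-score variance is the same as above.
True-score variance = [22.1²·0.56 + 24.2²·0.72 + 17.3²·0.95] + 838.997 = 979.496 + 838.997 = 1818.49.
Reliability = 1818.49 / 2212.34 = 0.822.

0.822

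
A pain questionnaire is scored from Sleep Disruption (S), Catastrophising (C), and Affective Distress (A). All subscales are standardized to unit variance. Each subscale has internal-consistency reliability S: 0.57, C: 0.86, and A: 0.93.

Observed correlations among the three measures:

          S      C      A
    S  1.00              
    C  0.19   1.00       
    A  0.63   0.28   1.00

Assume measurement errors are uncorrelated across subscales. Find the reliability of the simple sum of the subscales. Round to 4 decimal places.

0.8769

Var(S+C+A) = 3 + 2·[0.19 + 0.63 + 0.28] = 3 + 2.2 = 5.2.
Under uncorrelated errors the observed covariances equal the true-score covariances, so only the own-variance terms attenuate.
True-score variance = [0.57 + 0.86 + 0.93] + 2.2 = 2.36 + 2.2 = 4.56.
Reliability = 4.56 / 5.2 = 0.8769.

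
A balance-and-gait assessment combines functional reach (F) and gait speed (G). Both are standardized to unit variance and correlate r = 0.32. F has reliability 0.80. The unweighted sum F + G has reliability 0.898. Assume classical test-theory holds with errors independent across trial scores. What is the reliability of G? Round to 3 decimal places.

Var(F+G) = 2 + 2·0.32 = 2.640.
True-score variance = ρ_F + ρ_G + 2·0.32, so 0.898 = (0.80 + ρ_G + 0.64) / 2.640.
ρ_G = 0.898·2.640 − 0.80 − 0.64 = 0.931.

0.931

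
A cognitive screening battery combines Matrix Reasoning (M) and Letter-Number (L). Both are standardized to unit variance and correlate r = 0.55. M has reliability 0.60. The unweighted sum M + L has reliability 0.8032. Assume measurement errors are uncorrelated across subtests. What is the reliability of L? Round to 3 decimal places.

Var(M+L) = 2 + 2·0.55 = 3.100.
True-score variance = ρ_M + ρ_L + 2·0.55, so 0.8032 = (0.60 + ρ_L + 1.10) / 3.100.
ρ_L = 0.8032·3.100 − 0.60 − 1.10 = 0.790.

0.790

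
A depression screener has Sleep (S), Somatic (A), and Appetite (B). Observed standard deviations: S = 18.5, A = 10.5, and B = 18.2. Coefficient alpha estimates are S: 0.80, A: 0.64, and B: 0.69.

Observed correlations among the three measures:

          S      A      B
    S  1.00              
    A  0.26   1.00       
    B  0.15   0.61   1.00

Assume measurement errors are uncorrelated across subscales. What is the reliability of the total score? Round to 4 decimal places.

Var(S+A+B) = 18.5² + 10.5² + 18.2² + 2·[18.5·10.5·0.26 + 18.5·18.2·0.15 + 10.5·18.2·0.61] = 783.74 + 435.162 = 1218.9.
With uncorrelated errors the cross-covariances are all true-score covariance, so they carry over unchanged; only the diagonal terms shrink to ρᵢσᵢ².
True-score variance = [18.5²·0.80 + 10.5²·0.64 + 18.2²·0.69] + 435.162 = 572.916 + 435.162 = 1008.08.
Reliability = 1008.08 / 1218.9 = 0.8270.

0.8270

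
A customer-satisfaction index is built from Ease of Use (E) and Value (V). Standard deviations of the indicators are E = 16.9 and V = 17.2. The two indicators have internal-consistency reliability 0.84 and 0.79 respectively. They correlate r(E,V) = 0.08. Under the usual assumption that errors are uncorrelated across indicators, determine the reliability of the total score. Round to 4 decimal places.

0.8283

Var(E+V) = 16.9² + 17.2² + 2·[16.9·17.2·0.08] = 581.45 + 46.5088 = 627.959.
Because errors are independent across components, Cov(Tᵢ,Tⱼ) = Cov(Xᵢ,Xⱼ); the off-diagonal part of the true-score variance is the same as above.
True-score variance = [16.9²·0.84 + 17.2²·0.79] + 46.5088 = 473.626 + 46.5088 = 520.135.
Reliability = 520.135 / 627.959 = 0.8283.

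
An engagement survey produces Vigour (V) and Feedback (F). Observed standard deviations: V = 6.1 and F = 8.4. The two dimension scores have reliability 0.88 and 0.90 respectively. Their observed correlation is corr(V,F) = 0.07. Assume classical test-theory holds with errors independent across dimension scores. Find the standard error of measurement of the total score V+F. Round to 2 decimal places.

3.39

Var(total) = 107.77 + 7.1736 = 114.944.
True-score variance = 96.2488 + 7.1736 = 103.422, so reliability = 0.8998.
Error variance = 114.944 − 103.422 = 11.5212; SEM = √11.5212 = 3.39.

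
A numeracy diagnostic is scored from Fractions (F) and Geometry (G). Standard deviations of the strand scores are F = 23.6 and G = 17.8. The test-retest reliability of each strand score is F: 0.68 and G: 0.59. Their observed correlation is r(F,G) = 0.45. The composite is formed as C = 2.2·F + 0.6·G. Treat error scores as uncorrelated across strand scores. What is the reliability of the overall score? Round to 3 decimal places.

Var(C) = 2.2²·23.6² + 0.6²·17.8² + 2·[1.32·23.6·17.8·0.45] = 2809.75 + 499.055 = 3308.8.
Under uncorrelated errors the observed covariances equal the true-score covariances, so only the own-variance terms attenuate.
True-score variance = [2.2²·23.6²·0.68 + 0.6²·17.8²·0.59] + 499.055 = 1900.36 + 499.055 = 2399.42.
Reliability = 2399.42 / 3308.8 = 0.725.

0.725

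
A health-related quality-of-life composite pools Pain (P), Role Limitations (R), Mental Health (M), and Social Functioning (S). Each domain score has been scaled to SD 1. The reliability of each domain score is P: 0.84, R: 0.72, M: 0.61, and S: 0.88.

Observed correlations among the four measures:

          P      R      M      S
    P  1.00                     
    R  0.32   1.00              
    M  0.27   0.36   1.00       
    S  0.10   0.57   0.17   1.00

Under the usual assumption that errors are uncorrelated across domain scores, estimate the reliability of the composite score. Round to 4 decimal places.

0.8747

Var(P+R+M+S) = 4 + 2·[0.32 + 0.27 + 0.10 + 0.36 + 0.57 + 0.17] = 4 + 3.58 = 7.58.
Under uncorrelated errors the observed covariances equal the true-score covariances, so only the own-variance terms attenuate.
True-score variance = [0.84 + 0.72 + 0.61 + 0.88] + 3.58 = 3.05 + 3.58 = 6.63.
Reliability = 6.63 / 7.58 = 0.8747.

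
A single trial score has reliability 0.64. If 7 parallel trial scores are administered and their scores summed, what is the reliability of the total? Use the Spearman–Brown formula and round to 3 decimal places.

ρ_k = kρ / (1 + (k−1)ρ) = 7·0.64 / (1 + 6·0.64) = 4.480 / 4.840 = 0.926.

0.926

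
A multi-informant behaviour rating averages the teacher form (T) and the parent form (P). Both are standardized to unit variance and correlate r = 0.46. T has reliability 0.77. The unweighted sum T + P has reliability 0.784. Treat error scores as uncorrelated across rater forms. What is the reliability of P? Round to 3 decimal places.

Var(T+P) = 2 + 2·0.46 = 2.920.
True-score variance = ρ_T + ρ_P + 2·0.46, so 0.784 = (0.77 + ρ_P + 0.92) / 2.920.
ρ_P = 0.784·2.920 − 0.77 − 0.92 = 0.599.

0.599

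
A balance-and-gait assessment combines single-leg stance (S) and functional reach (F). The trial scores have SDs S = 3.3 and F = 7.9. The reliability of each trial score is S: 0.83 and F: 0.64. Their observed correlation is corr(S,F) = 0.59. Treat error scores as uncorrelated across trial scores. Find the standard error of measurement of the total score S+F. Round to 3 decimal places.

Var(total) = 73.3 + 30.7626 = 104.063.
True-score variance = 48.9811 + 30.7626 = 79.7437, so reliability = 0.7663.
Error variance = 104.063 − 79.7437 = 24.3189; SEM = √24.3189 = 4.931.

4.931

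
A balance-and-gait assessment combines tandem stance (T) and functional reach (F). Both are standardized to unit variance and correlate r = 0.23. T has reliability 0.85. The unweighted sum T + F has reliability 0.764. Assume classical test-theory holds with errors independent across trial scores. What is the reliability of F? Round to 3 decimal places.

Var(T+F) = 2 + 2·0.23 = 2.460.
True-score variance = ρ_T + ρ_F + 2·0.23, so 0.764 = (0.85 + ρ_F + 0.46) / 2.460.
ρ_F = 0.764·2.460 − 0.85 − 0.46 = 0.569.

0.569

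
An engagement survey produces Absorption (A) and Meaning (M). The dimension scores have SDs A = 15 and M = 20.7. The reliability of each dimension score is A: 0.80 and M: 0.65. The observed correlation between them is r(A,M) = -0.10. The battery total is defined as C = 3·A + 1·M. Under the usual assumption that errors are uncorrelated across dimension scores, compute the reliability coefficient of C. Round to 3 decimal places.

0.755

Var(C) = 3²·15² + 20.7² + 2·[3·15·20.7·(-0.10)] = 2453.49 − 186.3 = 2267.19.
Because errors are independent across components, Cov(Tᵢ,Tⱼ) = Cov(Xᵢ,Xⱼ); the off-diagonal part of the true-score variance is the same as above.
True-score variance = [3²·15²·0.80 + 20.7²·0.65] − 186.3 = 1898.52 − 186.3 = 1712.22.
Reliability = 1712.22 / 2267.19 = 0.755.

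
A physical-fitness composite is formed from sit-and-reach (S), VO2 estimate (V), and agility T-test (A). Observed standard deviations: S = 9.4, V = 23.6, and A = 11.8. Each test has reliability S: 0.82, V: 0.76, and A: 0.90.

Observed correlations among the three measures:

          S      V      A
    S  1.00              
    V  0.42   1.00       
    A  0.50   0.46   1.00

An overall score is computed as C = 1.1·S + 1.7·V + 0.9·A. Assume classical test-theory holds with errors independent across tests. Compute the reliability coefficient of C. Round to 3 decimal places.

0.844

Var(C) = 1.1²·9.4² + 1.7²·23.6² + 0.9²·11.8² + 2·[1.87·9.4·23.6·0.42 + 0.99·9.4·11.8·0.50 + 1.53·23.6·11.8·0.46] = 1829.31 + 850.266 = 2679.58.
With uncorrelated errors the cross-covariances are all true-score covariance, so they carry over unchanged; only the diagonal terms shrink to ρᵢσᵢ².
True-score variance = [1.1²·9.4²·0.82 + 1.7²·23.6²·0.76 + 0.9²·11.8²·0.90] + 850.266 = 1412.48 + 850.266 = 2262.75.
Reliability = 2262.75 / 2679.58 = 0.844.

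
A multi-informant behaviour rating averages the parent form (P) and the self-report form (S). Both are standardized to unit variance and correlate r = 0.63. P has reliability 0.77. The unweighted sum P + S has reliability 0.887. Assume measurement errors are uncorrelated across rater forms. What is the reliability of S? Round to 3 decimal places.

0.862

Var(P+S) = 2 + 2·0.63 = 3.260.
True-score variance = ρ_P + ρ_S + 2·0.63, so 0.887 = (0.77 + ρ_S + 1.26) / 3.260.
ρ_S = 0.887·3.260 − 0.77 − 1.26 = 0.862.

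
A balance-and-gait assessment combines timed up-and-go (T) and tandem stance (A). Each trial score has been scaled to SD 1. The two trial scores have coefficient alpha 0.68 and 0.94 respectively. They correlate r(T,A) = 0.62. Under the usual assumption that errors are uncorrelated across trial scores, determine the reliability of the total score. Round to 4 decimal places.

0.8827

Var(T+A) = 2 + 2·[0.62] = 2 + 1.24 = 3.24.
With uncorrelated errors the cross-covariances are all true-score covariance, so they carry over unchanged; only the diagonal terms shrink to ρᵢσᵢ².
True-score variance = [0.68 + 0.94] + 1.24 = 1.62 + 1.24 = 2.86.
Reliability = 2.86 / 3.24 = 0.8827.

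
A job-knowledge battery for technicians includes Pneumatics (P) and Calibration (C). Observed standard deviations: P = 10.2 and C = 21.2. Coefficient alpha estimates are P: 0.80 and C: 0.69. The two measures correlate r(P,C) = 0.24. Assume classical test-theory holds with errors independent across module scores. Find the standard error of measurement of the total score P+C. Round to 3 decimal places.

Var(total) = 553.48 + 103.795 = 657.275.
True-score variance = 393.346 + 103.795 = 497.141, so reliability = 0.7564.
Error variance = 657.275 − 497.141 = 160.134; SEM = √160.134 = 12.654.

12.654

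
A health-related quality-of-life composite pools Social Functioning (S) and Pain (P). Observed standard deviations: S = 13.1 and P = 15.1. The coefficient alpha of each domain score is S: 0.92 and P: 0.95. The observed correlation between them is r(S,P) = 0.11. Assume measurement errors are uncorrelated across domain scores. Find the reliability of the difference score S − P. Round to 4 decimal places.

Var(S−P) = 13.1² + 15.1² − 2·13.1·15.1·0.11 = 399.62 − 43.5182 = 356.102.
Under uncorrelated errors the observed covariances equal the true-score covariances, so only the own-variance terms attenuate.
True-score variance = [13.1²·0.92 + 15.1²·0.95] − 43.5182 = 374.491 − 43.5182 = 330.972.
Reliability = 330.972 / 356.102 = 0.9294.

0.9294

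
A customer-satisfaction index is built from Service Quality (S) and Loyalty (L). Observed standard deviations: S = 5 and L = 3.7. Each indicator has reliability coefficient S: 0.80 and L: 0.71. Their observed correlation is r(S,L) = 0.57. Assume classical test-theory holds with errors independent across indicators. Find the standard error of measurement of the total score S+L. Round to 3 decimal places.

Var(total) = 38.69 + 21.09 = 59.78.
True-score variance = 29.7199 + 21.09 = 50.8099, so reliability = 0.8499.
Error variance = 59.78 − 50.8099 = 8.9701; SEM = √8.9701 = 2.995.

2.995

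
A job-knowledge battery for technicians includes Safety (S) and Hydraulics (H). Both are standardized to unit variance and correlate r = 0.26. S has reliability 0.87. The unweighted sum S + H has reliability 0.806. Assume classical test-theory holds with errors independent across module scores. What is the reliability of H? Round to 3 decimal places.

0.641

Var(S+H) = 2 + 2·0.26 = 2.520.
True-score variance = ρ_S + ρ_H + 2·0.26, so 0.806 = (0.87 + ρ_H + 0.52) / 2.520.
ρ_H = 0.806·2.520 − 0.87 − 0.52 = 0.641.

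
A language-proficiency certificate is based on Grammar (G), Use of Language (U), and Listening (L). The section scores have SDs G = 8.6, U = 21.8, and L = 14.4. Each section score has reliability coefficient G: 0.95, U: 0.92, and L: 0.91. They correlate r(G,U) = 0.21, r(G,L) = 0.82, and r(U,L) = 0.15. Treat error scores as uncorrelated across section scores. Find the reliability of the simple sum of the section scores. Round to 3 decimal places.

Var(G+U+L) = 8.6² + 21.8² + 14.4² + 2·[8.6·21.8·0.21 + 8.6·14.4·0.82 + 21.8·14.4·0.15] = 756.56 + 376.015 = 1132.58.
With uncorrelated errors the cross-covariances are all true-score covariance, so they carry over unchanged; only the diagonal terms shrink to ρᵢσᵢ².
True-score variance = [8.6²·0.95 + 21.8²·0.92 + 14.4²·0.91] + 376.015 = 696.18 + 376.015 = 1072.2.
Reliability = 1072.2 / 1132.58 = 0.947.

0.947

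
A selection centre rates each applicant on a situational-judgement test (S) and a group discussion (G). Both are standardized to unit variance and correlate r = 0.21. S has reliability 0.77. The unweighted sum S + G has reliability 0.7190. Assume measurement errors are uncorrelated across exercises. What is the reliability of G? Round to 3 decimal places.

0.550

Var(S+G) = 2 + 2·0.21 = 2.420.
True-score variance = ρ_S + ρ_G + 2·0.21, so 0.7190 = (0.77 + ρ_G + 0.42) / 2.420.
ρ_G = 0.7190·2.420 − 0.77 − 0.42 = 0.550.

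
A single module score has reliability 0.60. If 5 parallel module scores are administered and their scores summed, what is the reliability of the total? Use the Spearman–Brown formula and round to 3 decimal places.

0.882

ρ_k = kρ / (1 + (k−1)ρ) = 5·0.60 / (1 + 4·0.60) = 3.000 / 3.400 = 0.882.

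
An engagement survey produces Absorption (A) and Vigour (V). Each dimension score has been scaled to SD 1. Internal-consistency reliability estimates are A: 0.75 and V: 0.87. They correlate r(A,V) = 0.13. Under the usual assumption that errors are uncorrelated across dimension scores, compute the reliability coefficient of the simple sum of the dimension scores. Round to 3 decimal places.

Var(A+V) = 2 + 2·[0.13] = 2 + 0.26 = 2.26.
With uncorrelated errors the cross-covariances are all true-score covariance, so they carry over unchanged; only the diagonal terms shrink to ρᵢσᵢ².
True-score variance = [0.75 + 0.87] + 0.26 = 1.62 + 0.26 = 1.88.
Reliability = 1.88 / 2.26 = 0.832.

0.832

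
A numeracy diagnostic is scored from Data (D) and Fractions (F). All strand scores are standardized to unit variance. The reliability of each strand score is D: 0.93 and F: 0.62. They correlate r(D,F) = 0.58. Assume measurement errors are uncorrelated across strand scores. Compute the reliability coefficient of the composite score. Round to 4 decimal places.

0.8576

Var(D+F) = 2 + 2·[0.58] = 2 + 1.16 = 3.16.
Under uncorrelated errors the observed covariances equal the true-score covariances, so only the own-variance terms attenuate.
True-score variance = [0.93 + 0.62] + 1.16 = 1.55 + 1.16 = 2.71.
Reliability = 2.71 / 3.16 = 0.8576.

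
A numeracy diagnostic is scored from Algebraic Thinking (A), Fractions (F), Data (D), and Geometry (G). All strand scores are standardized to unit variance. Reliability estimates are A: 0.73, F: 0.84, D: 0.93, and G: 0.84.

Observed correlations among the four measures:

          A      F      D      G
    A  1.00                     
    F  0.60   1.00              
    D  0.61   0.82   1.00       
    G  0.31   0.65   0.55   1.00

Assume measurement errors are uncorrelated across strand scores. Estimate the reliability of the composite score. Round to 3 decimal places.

0.940

Var(A+F+D+G) = 4 + 2·[0.60 + 0.61 + 0.31 + 0.82 + 0.65 + 0.55] = 4 + 7.08 = 11.08.
Because errors are independent across components, Cov(Tᵢ,Tⱼ) = Cov(Xᵢ,Xⱼ); the off-diagonal part of the true-score variance is the same as above.
True-score variance = [0.73 + 0.84 + 0.93 + 0.84] + 7.08 = 3.34 + 7.08 = 10.42.
Reliability = 10.42 / 11.08 = 0.940.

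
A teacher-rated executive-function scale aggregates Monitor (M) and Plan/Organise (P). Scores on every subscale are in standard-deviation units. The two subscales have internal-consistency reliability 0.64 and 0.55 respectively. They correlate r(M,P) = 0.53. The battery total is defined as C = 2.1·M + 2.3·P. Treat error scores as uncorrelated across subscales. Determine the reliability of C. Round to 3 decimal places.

0.732

Var(C) = 2.1² + 2.3² + 2·[4.83·0.53] = 9.7 + 5.1198 = 14.8198.
Because errors are independent across components, Cov(Tᵢ,Tⱼ) = Cov(Xᵢ,Xⱼ); the off-diagonal part of the true-score variance is the same as above.
True-score variance = [2.1²·0.64 + 2.3²·0.55] + 5.1198 = 5.7319 + 5.1198 = 10.8517.
Reliability = 10.8517 / 14.8198 = 0.732.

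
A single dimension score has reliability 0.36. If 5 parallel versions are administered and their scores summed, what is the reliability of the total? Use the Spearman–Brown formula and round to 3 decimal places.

ρ_k = kρ / (1 + (k−1)ρ) = 5·0.36 / (1 + 4·0.36) = 1.800 / 2.440 = 0.738.

0.738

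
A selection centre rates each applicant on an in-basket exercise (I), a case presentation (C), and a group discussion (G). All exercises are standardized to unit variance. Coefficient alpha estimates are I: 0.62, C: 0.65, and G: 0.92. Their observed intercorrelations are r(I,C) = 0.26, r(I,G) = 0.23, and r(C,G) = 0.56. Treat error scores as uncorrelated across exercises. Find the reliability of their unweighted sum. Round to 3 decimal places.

0.841

Var(I+C+G) = 3 + 2·[0.26 + 0.23 + 0.56] = 3 + 2.1 = 5.1.
Under uncorrelated errors the observed covariances equal the true-score covariances, so only the own-variance terms attenuate.
True-score variance = [0.62 + 0.65 + 0.92] + 2.1 = 2.19 + 2.1 = 4.29.
Reliability = 4.29 / 5.1 = 0.841.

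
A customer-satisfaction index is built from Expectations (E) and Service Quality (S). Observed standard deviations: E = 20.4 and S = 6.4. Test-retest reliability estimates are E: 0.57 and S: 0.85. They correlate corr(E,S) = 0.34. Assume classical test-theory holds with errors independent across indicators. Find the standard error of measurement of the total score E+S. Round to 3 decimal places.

Var(total) = 457.12 + 88.7808 = 545.901.
True-score variance = 272.027 + 88.7808 = 360.808, so reliability = 0.6609.
Error variance = 545.901 − 360.808 = 185.093; SEM = √185.093 = 13.605.

13.605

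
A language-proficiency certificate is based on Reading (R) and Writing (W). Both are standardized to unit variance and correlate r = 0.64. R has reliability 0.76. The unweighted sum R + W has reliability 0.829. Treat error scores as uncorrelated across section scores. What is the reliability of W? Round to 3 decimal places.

Var(R+W) = 2 + 2·0.64 = 3.280.
True-score variance = ρ_R + ρ_W + 2·0.64, so 0.829 = (0.76 + ρ_W + 1.28) / 3.280.
ρ_W = 0.829·3.280 − 0.76 − 1.28 = 0.679.

0.679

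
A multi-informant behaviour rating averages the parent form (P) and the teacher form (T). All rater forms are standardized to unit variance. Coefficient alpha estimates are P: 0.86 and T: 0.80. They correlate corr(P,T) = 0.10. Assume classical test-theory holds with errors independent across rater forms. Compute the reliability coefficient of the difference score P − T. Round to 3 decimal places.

0.811

Var(P−T) = 1 + 1 − 2·0.10 = 2 − 0.2 = 1.8.
Because errors are independent across components, Cov(Tᵢ,Tⱼ) = Cov(Xᵢ,Xⱼ); the off-diagonal part of the true-score variance is the same as above.
True-score variance = [0.86 + 0.80] − 0.2 = 1.66 − 0.2 = 1.46.
Reliability = 1.46 / 1.8 = 0.811.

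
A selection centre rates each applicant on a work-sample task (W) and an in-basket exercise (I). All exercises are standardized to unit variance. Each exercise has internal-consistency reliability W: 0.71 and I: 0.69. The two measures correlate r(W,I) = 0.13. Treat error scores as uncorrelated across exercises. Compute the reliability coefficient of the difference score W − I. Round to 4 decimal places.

Var(W−I) = 1 + 1 − 2·0.13 = 2 − 0.26 = 1.74.
Because errors are independent across components, Cov(Tᵢ,Tⱼ) = Cov(Xᵢ,Xⱼ); the off-diagonal part of the true-score variance is the same as above.
True-score variance = [0.71 + 0.69] − 0.26 = 1.4 − 0.26 = 1.14.
Reliability = 1.14 / 1.74 = 0.6552.

0.6552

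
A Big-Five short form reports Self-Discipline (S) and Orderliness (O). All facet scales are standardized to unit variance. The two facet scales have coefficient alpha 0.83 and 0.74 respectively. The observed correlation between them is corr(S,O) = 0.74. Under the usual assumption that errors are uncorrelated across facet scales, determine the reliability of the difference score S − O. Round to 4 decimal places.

0.1731

Var(S−O) = 1 + 1 − 2·0.74 = 2 − 1.48 = 0.52.
Because errors are independent across components, Cov(Tᵢ,Tⱼ) = Cov(Xᵢ,Xⱼ); the off-diagonal part of the true-score variance is the same as above.
True-score variance = [0.83 + 0.74] − 1.48 = 1.57 − 1.48 = 0.09.
Reliability = 0.09 / 0.52 = 0.1731.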